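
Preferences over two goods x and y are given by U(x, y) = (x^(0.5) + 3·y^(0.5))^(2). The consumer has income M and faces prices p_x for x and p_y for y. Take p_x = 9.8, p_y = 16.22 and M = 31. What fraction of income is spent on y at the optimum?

share on y = 0.8447

Substitute y = (y/x)·x into the budget: x* = M/(p_x + p_y·(y/x)).
Numerically y/x = 3.285436, so x* = 31/(9.8 + 16.22·3.285436) = 0.4914 and y* = 3.285436·0.4914 = 1.6143.
Expenditure on y: 16.22·1.6143 = 26.1846; share = 0.8447.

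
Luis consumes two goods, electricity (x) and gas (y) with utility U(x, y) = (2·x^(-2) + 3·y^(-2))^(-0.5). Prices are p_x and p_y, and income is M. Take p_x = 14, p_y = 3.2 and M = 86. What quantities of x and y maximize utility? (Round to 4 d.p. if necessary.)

x* = 4.3019, y* = 8.0541

From the CES first-order condition, (2/3)·(y/x)^(3) = p_x/p_y.
Solve for the ratio: y/x = [(3/2)·p_x/p_y]^(1/3).
With the ratio pinned down, the budget gives x* = M/(p_x + p_y·(y/x)) and y* = (y/x)·x*.
Numerically y/x = 1.872218, so x* = 86/(14 + 3.2·1.872218) = 4.3019 and y* = 1.872218·4.3019 = 8.0541.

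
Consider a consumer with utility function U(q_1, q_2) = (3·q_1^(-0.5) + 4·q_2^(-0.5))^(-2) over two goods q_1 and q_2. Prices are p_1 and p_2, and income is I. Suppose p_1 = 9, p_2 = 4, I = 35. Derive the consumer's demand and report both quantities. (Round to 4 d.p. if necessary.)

MU_q_1 ∝ 3·q_1^(-1.5), MU_q_2 ∝ 4·q_2^(-1.5), so MRS = (3/4)·(q_2/q_1)^(1.5) = p_1/p_2.
Hence q_2/q_1 = ((4/3)·p_1/p_2)^(1/(1.5)), i.e. raised to the 2/3 power.
Substitute q_2 = (q_2/q_1)·q_1 into the budget: q_1* = I/(p_1 + p_2·(q_2/q_1)).
Numerically q_2/q_1 = 2.080084, so q_1* = 35/(9 + 4·2.080084) = 2.0207 and q_2* = 2.080084·2.0207 = 4.2033.

q_1* = 2.0207, q_2* = 4.2033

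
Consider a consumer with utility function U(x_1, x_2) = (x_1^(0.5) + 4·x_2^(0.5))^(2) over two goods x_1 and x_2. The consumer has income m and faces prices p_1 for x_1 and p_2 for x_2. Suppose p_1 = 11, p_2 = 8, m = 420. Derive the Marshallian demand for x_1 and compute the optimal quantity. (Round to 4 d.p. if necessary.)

MRS = MU_x_1/MU_x_2 = (1/4)·(x_2/x_1)^(0.5). Set equal to p_1/p_2.
Solve for the ratio: x_2/x_1 = [4·p_1/p_2]^(2).
Substitute x_2 = (x_2/x_1)·x_1 into the budget: x_1* = m/(p_1 + p_2·(x_2/x_1)).
Numerically x_2/x_1 = 30.25, so x_1* = 420/(11 + 8·30.25) = 1.6601.

x_1* = 1.6601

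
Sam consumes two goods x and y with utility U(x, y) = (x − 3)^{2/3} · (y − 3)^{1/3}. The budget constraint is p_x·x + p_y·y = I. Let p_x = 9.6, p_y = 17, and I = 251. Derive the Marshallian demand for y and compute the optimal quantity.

MRS = 2·(y−3)/(x−3). Tangency with p_x/p_y gives y−3 = (1/2)·(p_x/p_y)·(x−3).
After buying the subsistence bundle (3, 3), a share 2/3 of the remaining income goes to x: x* = 3 + 2/3·(I − 3p_x − 3p_y)/p_x.
Discretionary income = 251 − 3·9.6 − 3·17 = 171.2; y* = 3 + 1/3·171.2/17 = 6.3569.

y* = 6.3569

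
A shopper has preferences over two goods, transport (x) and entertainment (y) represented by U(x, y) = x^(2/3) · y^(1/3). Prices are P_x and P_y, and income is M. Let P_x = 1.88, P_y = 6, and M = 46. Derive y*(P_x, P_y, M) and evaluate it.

The MRS is 2·y/x. Set MRS = P_x/P_y.
Rearranging, P_y·y = (1/2)·P_x·x. Substituting into the budget gives P_x·x·(1 + (1/2)) = M.
Demand: x*(P_x,P_y,M) = 2/3·M/P_x and y* = 1/3·M/P_y.
At P_x=1.88, P_y=6, M=46: y* = 1/3·46/6 = 2.5556.

y* = 2.5556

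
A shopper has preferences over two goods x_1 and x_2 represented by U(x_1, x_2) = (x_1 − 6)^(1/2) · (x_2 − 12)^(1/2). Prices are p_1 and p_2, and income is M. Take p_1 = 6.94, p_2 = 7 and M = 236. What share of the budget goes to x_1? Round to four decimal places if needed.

share on x_1 = 0.4103

This is Cobb-Douglas in (x_1−6, x_2−12): tangency gives 0.5·p_2·(x_2−12) = 0.5·p_1·(x_1−6).
Substituting into the budget: x_1* = 6 + 0.5·(M − 6·p_1 − 12·p_2)/p_1, and x_2* = 12 + 0.5·(…)/p_2.
Discretionary income = 236 − 6·6.94 − 12·7 = 110.36; x_1* = 6 + 0.5·110.36/6.94 = 13.951; x_2* = 12 + 0.5·110.36/7 = 19.8829.
Expenditure on x_1: 6.94·13.951 = 96.82; share = 0.4103.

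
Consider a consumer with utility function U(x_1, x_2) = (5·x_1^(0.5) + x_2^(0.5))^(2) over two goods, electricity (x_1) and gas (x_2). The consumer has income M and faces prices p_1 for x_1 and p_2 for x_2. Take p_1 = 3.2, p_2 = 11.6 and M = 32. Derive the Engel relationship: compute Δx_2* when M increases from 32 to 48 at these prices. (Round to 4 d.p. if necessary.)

Δx_2* = 0.0151

MRS = MU_x_1/MU_x_2 = 5·(x_2/x_1)^(0.5). Set equal to p_1/p_2.
Solve for the ratio: x_2/x_1 = [(1/5)·p_1/p_2]^(2).
With the ratio pinned down, the budget gives x_1* = M/(p_1 + p_2·(x_2/x_1)) and x_2* = (x_2/x_1)·x_1*.
Numerically x_2/x_1 = 0.003044, so x_1* = 32/(3.2 + 11.6·0.003044) = 9.8909 and x_2* = 0.003044·9.8909 = 0.0301.
At M' = 48: x_2* = 0.0452. Change: 0.0452 − 0.0301 = 0.0151.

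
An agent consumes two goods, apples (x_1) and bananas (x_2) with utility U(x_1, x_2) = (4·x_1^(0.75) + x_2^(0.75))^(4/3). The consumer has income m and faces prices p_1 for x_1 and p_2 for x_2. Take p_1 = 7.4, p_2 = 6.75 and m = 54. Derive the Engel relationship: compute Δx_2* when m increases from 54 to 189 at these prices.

Δx_2* = 0.1024

MU_x_1 ∝ 4·x_1^(-0.25), MU_x_2 ∝ x_2^(-0.25), so MRS = 4·(x_2/x_1)^(0.25) = p_1/p_2.
Solve for the ratio: x_2/x_1 = [(1/4)·p_1/p_2]^(4).
With the ratio pinned down, the budget gives x_1* = m/(p_1 + p_2·(x_2/x_1)) and x_2* = (x_2/x_1)·x_1*.
Numerically x_2/x_1 = 0.005643, so x_1* = 54/(7.4 + 6.75·0.005643) = 7.2599 and x_2* = 0.005643·7.2599 = 0.041.
At m' = 189: x_2* = 0.1434. Change: 0.1434 − 0.041 = 0.1024.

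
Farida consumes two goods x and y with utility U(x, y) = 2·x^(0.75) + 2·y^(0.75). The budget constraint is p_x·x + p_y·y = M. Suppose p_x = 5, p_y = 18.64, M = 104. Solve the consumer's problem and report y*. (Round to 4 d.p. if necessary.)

y* = 0.1056

From the CES first-order condition, (y/x)^(0.25) = p_x/p_y.
Hence y/x = (p_x/p_y)^(1/(0.25)), i.e. raised to the 4 power.
With the ratio pinned down, the budget gives x* = M/(p_x + p_y·(y/x)) and y* = (y/x)·x*.
Numerically y/x = 0.005177, so x* = 104/(5 + 18.64·0.005177) = 20.4061 and y* = 0.005177·20.4061 = 0.1056.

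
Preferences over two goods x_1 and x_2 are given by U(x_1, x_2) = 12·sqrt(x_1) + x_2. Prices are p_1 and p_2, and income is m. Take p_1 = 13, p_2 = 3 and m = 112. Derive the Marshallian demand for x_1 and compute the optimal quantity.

Set MRS = p_1/p_2: 6·x_1^(−1/2) = p_1/p_2.
Solve: √x_1 = 6·p_2/p_1, so x_1*(p_1,p_2) = (6·p_2/p_1)², and x_2* = (m − p_1·x_1*)/p_2.
Plugging in: x_1* = (6·3/13)² = 1.9172.

x_1* = 1.9172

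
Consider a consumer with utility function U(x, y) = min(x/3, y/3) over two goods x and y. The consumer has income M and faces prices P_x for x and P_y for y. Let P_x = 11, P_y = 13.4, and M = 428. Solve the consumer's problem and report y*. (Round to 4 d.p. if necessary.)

Demand: x*(P_x,P_y,M) = 3·M/(3·P_x + 3·P_y), y* = 3·M/(3·P_x + 3·P_y).
Here 3·11 + 3·13.4 = 73.2, giving y* = 17.541.

y* = 17.541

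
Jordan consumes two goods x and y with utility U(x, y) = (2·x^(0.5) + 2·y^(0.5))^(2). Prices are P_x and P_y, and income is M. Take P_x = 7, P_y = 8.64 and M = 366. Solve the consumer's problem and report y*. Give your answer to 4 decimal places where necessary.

y* = 18.9596

From the CES first-order condition, (y/x)^(0.5) = P_x/P_y.
Hence y/x = (P_x/P_y)^(1/(0.5)), i.e. raised to the 2 power.
Substitute y = (y/x)·x into the budget: x* = M/(P_x + P_y·(y/x)).
Numerically y/x = 0.6564, so x* = 366/(7 + 8.64·0.6564) = 28.8842 and y* = 0.6564·28.8842 = 18.9596.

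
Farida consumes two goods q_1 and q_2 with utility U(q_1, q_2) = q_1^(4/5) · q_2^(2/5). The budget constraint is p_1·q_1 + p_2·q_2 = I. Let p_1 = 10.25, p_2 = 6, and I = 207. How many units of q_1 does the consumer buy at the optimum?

q_1* = 13.4634

MU_q_1/MU_q_2 = (0.8·q_2)/(0.4·q_1); tangency sets this equal to p_1/p_2.
Rearranging, p_2·q_2 = (1/2)·p_1·q_1. Substituting into the budget gives p_1·q_1·(1 + (1/2)) = I.
Demand: q_1*(p_1,p_2,I) = 2/3·I/p_1 and q_2* = 1/3·I/p_2.
At p_1=10.25, p_2=6, I=207: q_1* = 2/3·207/10.25 = 13.4634.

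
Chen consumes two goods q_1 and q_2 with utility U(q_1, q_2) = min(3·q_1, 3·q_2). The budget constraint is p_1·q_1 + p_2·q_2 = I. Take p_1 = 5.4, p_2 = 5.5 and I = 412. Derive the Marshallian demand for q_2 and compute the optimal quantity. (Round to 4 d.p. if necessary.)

Demand: q_1*(p_1,p_2,I) = 3·I/(3·p_1 + 3·p_2), q_2* = 3·I/(3·p_1 + 3·p_2).
Here 3·5.4 + 3·5.5 = 32.7, giving q_2* = 37.7982.

q_2* = 37.7982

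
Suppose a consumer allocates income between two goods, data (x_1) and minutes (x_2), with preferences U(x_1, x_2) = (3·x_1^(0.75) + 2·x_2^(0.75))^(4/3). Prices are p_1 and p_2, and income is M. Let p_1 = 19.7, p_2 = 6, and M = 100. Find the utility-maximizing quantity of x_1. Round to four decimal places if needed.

With the ratio pinned down, the budget gives x_1* = M/(p_1 + p_2·(x_2/x_1)) and x_2* = (x_2/x_1)·x_1*.
Numerically x_2/x_1 = 22.955929, so x_1* = 100/(19.7 + 6·22.955929) = 0.6352.

x_1* = 0.6352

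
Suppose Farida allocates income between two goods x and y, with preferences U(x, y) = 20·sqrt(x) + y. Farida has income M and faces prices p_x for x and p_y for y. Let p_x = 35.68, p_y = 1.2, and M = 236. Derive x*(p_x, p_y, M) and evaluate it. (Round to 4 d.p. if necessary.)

x* = 0.1131

MU_x = 10/√x, MU_y = 1. Tangency: 10/√x = p_x/p_y.
Thus x* = (10·p_y/p_x)² — independent of M — with the rest of income spent on y.
Plugging in: x* = (10·1.2/35.68)² = 0.1131.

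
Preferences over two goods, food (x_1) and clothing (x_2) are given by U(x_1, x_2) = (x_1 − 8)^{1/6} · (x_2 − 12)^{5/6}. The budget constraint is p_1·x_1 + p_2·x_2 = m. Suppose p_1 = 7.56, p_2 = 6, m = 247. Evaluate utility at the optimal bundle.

V = 11.7038

MRS = (1/5)·(x_2−12)/(x_1−8). Tangency with p_1/p_2 gives x_2−12 = 5·(p_1/p_2)·(x_1−8).
Substituting into the budget: x_1* = 8 + 1/6·(m − 8·p_1 − 12·p_2)/p_1, and x_2* = 12 + 5/6·(…)/p_2.
Discretionary income = 247 − 8·7.56 − 12·6 = 114.52; x_1* = 8 + 1/6·114.52/7.56 = 10.5247; x_2* = 12 + 5/6·114.52/6 = 27.9056.
Utility at the optimum: U(10.5247, 27.9056) = 11.7038.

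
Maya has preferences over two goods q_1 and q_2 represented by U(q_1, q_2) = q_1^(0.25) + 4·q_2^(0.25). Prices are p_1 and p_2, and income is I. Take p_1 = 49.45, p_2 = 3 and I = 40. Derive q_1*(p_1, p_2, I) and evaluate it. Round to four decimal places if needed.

MRS = MU_q_1/MU_q_2 = (1/4)·(q_2/q_1)^(0.75). Set equal to p_1/p_2.
Hence q_2/q_1 = (4·p_1/p_2)^(1/(0.75)), i.e. raised to the 4/3 power.
With the ratio pinned down, the budget gives q_1* = I/(p_1 + p_2·(q_2/q_1)) and q_2* = (q_2/q_1)·q_1*.
Numerically q_2/q_1 = 266.362681, so q_1* = 40/(49.45 + 3·266.362681) = 0.0471.

q_1* = 0.0471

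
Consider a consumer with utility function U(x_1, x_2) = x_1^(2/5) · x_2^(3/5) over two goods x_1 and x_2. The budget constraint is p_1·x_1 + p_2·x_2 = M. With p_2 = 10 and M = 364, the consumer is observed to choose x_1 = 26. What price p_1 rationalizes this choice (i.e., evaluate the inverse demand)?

p_1 = 5.6

Tangency: MRS = (2/3)·x_2/x_1 = p_1/p_2.
Rearranging, p_2·x_2 = (3/2)·p_1·x_1. Substituting into the budget gives p_1·x_1·(1 + (3/2)) = M.
Demand: x_1*(p_1,p_2,M) = 0.4·M/p_1 and x_2* = 0.6·M/p_2.
Set x_1* = 26 in the demand function and solve for p_1: p_1 = 5.6.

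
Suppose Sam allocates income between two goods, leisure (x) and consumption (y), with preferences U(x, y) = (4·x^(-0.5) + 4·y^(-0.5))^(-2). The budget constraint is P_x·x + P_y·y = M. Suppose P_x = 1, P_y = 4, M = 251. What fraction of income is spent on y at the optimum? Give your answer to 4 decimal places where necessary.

share on y = 0.6135

MRS = MU_x/MU_y = (y/x)^(1.5). Set equal to P_x/P_y.
Hence y/x = (P_x/P_y)^(1/(1.5)), i.e. raised to the 2/3 power.
Substitute y = (y/x)·x into the budget: x* = M/(P_x + P_y·(y/x)).
Numerically y/x = 0.39685, so x* = 251/(1 + 4·0.39685) = 97.0085 and y* = 0.39685·97.0085 = 38.4979.
Expenditure on y: 4·38.4979 = 153.9915; share = 0.6135.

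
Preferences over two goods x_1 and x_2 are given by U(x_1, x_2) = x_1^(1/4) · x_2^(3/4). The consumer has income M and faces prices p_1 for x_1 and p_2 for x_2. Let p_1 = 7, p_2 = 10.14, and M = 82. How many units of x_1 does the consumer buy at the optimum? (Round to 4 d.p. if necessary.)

MU_x_1/MU_x_2 = (0.25·x_2)/(0.75·x_1); tangency sets this equal to p_1/p_2.
So 0.25·p_2·x_2 = 0.75·p_1·x_1; combined with the budget, a share 0.25 of income goes to x_1.
Demand: x_1*(p_1,p_2,M) = 0.25·M/p_1 and x_2* = 0.75·M/p_2.
At p_1=7, p_2=10.14, M=82: x_1* = 0.25·82/7 = 2.9286.

x_1* = 2.9286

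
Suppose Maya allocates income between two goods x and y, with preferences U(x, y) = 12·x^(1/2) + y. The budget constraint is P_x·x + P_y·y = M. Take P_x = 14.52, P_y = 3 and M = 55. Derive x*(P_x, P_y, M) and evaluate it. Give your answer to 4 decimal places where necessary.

Set MRS = P_x/P_y: 6·x^(−1/2) = P_x/P_y.
Thus x* = (6·P_y/P_x)² — independent of M — with the rest of income spent on y.
Plugging in: x* = (6·3/14.52)² = 1.5368.

x* = 1.5368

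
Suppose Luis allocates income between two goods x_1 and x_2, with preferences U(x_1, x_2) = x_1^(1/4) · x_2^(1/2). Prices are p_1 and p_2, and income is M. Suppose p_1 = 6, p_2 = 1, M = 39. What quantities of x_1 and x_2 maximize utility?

x_1* = 2.1667, x_2* = 26

At p_1=6, p_2=1, M=39: x_1* = 1/3·39/6 = 2.1667, x_2* = 26.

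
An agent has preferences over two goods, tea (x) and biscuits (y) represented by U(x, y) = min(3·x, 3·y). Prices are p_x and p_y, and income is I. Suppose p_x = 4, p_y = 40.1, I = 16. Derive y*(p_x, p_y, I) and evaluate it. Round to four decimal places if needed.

Leontief preferences: the optimum is at the kink where x/3 = y/3, i.e. y = x.
Budget: p_x·x + p_y·x = I, so (3·p_x + 3·p_y)·x = 3·I.
Demand: x*(p_x,p_y,I) = 3·I/(3·p_x + 3·p_y), y* = 3·I/(3·p_x + 3·p_y).
Here 3·4 + 3·40.1 = 132.3, giving y* = 0.3628.

y* = 0.3628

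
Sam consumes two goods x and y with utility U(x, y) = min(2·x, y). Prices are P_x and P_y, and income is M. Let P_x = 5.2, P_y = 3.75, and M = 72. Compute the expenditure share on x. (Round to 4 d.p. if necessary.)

Leontief preferences: the optimum is at the kink where x/1 = y/2, i.e. y = 2·x.
Budget: P_x·x + P_y·2·x = M, so (P_x + 2·P_y)·x = M.
Demand: x*(P_x,P_y,M) = M/(P_x + 2·P_y), y* = 2·M/(P_x + 2·P_y).
Here 5.2 + 2·3.75 = 12.7, giving x* = 5.6693 and y* = 11.3386.
Expenditure on x: 5.2·5.6693 = 29.4803; share = 0.4094.

share on x = 0.4094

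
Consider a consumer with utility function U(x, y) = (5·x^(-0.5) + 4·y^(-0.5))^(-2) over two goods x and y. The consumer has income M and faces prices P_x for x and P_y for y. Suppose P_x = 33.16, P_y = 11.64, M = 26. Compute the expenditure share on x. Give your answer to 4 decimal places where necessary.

share on x = 0.6219

MU_x ∝ 5·x^(-1.5), MU_y ∝ 4·y^(-1.5), so MRS = (5/4)·(y/x)^(1.5) = P_x/P_y.
Hence y/x = ((4/5)·P_x/P_y)^(1/(1.5)), i.e. raised to the 2/3 power.
Substitute y = (y/x)·x into the budget: x* = M/(P_x + P_y·(y/x)).
Numerically y/x = 1.731813, so x* = 26/(33.16 + 11.64·1.731813) = 0.4876 and y* = 1.731813·0.4876 = 0.8445.
Expenditure on x: 33.16·0.4876 = 16.1701; share = 0.6219.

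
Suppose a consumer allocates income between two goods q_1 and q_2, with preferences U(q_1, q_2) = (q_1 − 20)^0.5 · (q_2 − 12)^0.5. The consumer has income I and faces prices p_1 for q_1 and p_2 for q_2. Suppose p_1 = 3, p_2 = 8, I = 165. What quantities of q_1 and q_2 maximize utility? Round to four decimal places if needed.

q_1* = 21.5, q_2* = 12.5625

Substituting into the budget: q_1* = 20 + 0.5·(I − 20·p_1 − 12·p_2)/p_1, and q_2* = 12 + 0.5·(…)/p_2.
Discretionary income = 165 − 20·3 − 12·8 = 9; q_1* = 20 + 0.5·9/3 = 21.5; q_2* = 12 + 0.5·9/8 = 12.5625.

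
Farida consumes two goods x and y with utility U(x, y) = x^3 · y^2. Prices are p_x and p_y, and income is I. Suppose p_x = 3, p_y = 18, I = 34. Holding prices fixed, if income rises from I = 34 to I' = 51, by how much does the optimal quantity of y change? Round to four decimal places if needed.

Δy* = 0.3778

Tangency: MRS = (3/2)·y/x = p_x/p_y.
So 3·p_y·y = 2·p_x·x; combined with the budget, a share 0.6 of income goes to x.
Demand: x*(p_x,p_y,I) = 0.6·I/p_x and y* = 0.4·I/p_y.
At p_x=3, p_y=18, I=34: y* = 0.4·34/18 = 0.7556.
At I' = 51: y* = 1.1333. Change: 1.1333 − 0.7556 = 0.3778.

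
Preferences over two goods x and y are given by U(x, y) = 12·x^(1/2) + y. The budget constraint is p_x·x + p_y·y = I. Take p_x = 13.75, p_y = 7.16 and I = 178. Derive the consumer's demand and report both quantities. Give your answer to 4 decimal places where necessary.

x* = 9.7616, y* = 6.1142

Utility is quasi-linear in y; the FOC for x is 6/√x = p_x/p_y.
Solve: √x = 6·p_y/p_x, so x*(p_x,p_y) = (6·p_y/p_x)², and y* = (I − p_x·x*)/p_y.
Plugging in: x* = (6·7.16/13.75)² = 9.7616, y* = 6.1142.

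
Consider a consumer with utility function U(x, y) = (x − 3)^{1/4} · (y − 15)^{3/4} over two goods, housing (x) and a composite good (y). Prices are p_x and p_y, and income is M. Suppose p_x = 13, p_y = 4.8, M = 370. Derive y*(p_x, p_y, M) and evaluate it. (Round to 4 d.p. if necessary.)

y* = 55.4688

Let x' = x−3, y' = y−15. MRS = (1/3)·y'/x' = p_x/p_y.
Substituting into the budget: x* = 3 + 0.25·(M − 3·p_x − 15·p_y)/p_x, and y* = 15 + 0.75·(…)/p_y.
Discretionary income = 370 − 3·13 − 15·4.8 = 259; y* = 15 + 0.75·259/4.8 = 55.4688.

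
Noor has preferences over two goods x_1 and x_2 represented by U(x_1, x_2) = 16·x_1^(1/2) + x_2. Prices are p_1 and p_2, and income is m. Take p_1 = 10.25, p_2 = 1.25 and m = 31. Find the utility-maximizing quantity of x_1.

Plugging in: x_1* = (8·1.25/10.25)² = 0.9518.

x_1* = 0.9518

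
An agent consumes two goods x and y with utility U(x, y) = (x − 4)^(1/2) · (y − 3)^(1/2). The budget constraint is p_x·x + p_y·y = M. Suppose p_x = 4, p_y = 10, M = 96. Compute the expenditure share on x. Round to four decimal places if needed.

Let x' = x−4, y' = y−3. MRS = y'/x' = p_x/p_y.
Substituting into the budget: x* = 4 + 0.5·(M − 4·p_x − 3·p_y)/p_x, and y* = 3 + 0.5·(…)/p_y.
Discretionary income = 96 − 4·4 − 3·10 = 50; x* = 4 + 0.5·50/4 = 10.25; y* = 3 + 0.5·50/10 = 5.5.
Expenditure on x: 4·10.25 = 41; share = 0.4271.

share on x = 0.4271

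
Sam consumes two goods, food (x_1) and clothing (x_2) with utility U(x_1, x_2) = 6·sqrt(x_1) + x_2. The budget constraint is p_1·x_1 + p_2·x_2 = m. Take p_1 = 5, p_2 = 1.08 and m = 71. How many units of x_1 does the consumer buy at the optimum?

x_1* = 0.4199

MU_x_1 = 3/√x_1, MU_x_2 = 1. Tangency: 3/√x_1 = p_1/p_2.
Thus x_1* = (3·p_2/p_1)² — independent of m — with the rest of income spent on x_2.
Plugging in: x_1* = (3·1.08/5)² = 0.4199.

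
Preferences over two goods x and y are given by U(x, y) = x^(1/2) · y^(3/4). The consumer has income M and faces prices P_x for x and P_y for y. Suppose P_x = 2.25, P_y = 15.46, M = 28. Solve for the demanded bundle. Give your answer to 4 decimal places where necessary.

MU_x/MU_y = (0.5·y)/(0.75·x); tangency sets this equal to P_x/P_y.
Rearranging, P_y·y = (3/2)·P_x·x. Substituting into the budget gives P_x·x·(1 + (3/2)) = M.
Demand: x*(P_x,P_y,M) = 0.4·M/P_x and y* = 0.6·M/P_y.
At P_x=2.25, P_y=15.46, M=28: x* = 0.4·28/2.25 = 4.9778, y* = 1.0867.

x* = 4.9778, y* = 1.0867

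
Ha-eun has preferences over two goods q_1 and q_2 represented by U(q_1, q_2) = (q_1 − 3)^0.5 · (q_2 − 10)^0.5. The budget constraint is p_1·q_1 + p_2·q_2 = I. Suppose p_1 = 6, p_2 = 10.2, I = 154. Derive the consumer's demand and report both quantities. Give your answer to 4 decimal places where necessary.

This is Cobb-Douglas in (q_1−3, q_2−10): tangency gives 0.5·p_2·(q_2−10) = 0.5·p_1·(q_1−3).
After buying the subsistence bundle (3, 10), a share 0.5 of the remaining income goes to q_1: q_1* = 3 + 0.5·(I − 3p_1 − 10p_2)/p_1.
Discretionary income = 154 − 3·6 − 10·10.2 = 34; q_1* = 3 + 0.5·34/6 = 5.8333; q_2* = 10 + 0.5·34/10.2 = 11.6667.

q_1* = 5.8333, q_2* = 11.6667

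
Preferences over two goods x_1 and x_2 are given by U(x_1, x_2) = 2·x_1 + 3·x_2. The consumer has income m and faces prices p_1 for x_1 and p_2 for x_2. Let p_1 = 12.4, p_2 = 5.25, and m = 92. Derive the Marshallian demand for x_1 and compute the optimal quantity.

x_1* = 0

Linear utility — the consumer picks whichever good has higher MU/price: 2/12.4 = 0.1613 vs 3/5.25 = 0.5714.
x_2 gives more utility per dollar, so spend all income on x_2: x_2* = m/p_2, x_1* = 0.
Numerically: x_1* = 0, x_2* = 17.5238.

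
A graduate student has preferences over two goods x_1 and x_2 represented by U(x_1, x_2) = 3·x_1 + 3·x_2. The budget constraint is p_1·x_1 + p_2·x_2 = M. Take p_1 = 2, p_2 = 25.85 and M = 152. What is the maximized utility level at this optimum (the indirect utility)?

Perfect substitutes: compare marginal utility per dollar. 3/p_1 vs 3/p_2 → 1.5 vs 0.1161.
x_1 gives more utility per dollar, so spend all income on x_1: x_1* = M/p_1, x_2* = 0.
Numerically: x_1* = 76, x_2* = 0.
Utility at the optimum: U(76, 0) = 228.

V = 228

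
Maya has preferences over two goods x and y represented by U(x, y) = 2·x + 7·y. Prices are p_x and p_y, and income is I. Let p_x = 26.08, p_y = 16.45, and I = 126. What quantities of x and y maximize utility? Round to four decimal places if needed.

Perfect substitutes: compare marginal utility per dollar. 2/p_x vs 7/p_y → 0.0767 vs 0.4255.
y gives more utility per dollar, so spend all income on y: y* = I/p_y, x* = 0.
Numerically: x* = 0, y* = 7.6596.

x* = 0, y* = 7.6596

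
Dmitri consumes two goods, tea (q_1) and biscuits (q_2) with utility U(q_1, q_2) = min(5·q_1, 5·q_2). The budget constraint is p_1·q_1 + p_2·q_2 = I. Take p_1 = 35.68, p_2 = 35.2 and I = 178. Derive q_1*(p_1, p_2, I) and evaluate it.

Here 5·35.68 + 5·35.2 = 354.4, giving q_1* = 2.5113.

q_1* = 2.5113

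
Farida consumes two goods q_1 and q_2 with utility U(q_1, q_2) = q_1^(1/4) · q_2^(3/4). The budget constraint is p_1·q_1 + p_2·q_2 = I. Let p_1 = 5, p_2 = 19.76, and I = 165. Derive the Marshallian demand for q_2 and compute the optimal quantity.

q_2* = 6.2627

MU_q_1/MU_q_2 = (0.25·q_2)/(0.75·q_1); tangency sets this equal to p_1/p_2.
Rearranging, p_2·q_2 = 3·p_1·q_1. Substituting into the budget gives p_1·q_1·(1 + 3) = I.
Demand: q_1*(p_1,p_2,I) = 0.25·I/p_1 and q_2* = 0.75·I/p_2.
At p_1=5, p_2=19.76, I=165: q_2* = 0.75·165/19.76 = 6.2627.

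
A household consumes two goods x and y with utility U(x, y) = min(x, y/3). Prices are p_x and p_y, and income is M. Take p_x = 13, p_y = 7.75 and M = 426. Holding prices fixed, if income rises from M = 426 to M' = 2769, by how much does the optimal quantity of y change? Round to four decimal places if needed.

Here 13 + 3·7.75 = 36.25, giving y* = 35.2552.
At M' = 2769: y* = 229.1586. Change: 229.1586 − 35.2552 = 193.9034.

Δy* = 193.9034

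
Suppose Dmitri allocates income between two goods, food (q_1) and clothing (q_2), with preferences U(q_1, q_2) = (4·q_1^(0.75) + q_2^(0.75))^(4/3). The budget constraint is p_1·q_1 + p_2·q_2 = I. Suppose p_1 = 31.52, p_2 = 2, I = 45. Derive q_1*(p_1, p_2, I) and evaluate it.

From the CES first-order condition, 4·(q_2/q_1)^(0.25) = p_1/p_2.
Hence q_2/q_1 = ((1/4)·p_1/p_2)^(1/(0.25)), i.e. raised to the 4 power.
Substitute q_2 = (q_2/q_1)·q_1 into the budget: q_1* = I/(p_1 + p_2·(q_2/q_1)).
Numerically q_2/q_1 = 240.982157, so q_1* = 45/(31.52 + 2·240.982157) = 0.0876.

q_1* = 0.0876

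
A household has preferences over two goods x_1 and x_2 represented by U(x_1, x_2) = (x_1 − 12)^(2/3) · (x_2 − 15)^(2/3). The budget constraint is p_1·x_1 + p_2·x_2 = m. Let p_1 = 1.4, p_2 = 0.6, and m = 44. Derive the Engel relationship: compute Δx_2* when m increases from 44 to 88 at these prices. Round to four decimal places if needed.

Δx_2* = 36.6667

Discretionary income = 44 − 12·1.4 − 15·0.6 = 18.2; x_2* = 15 + 0.5·18.2/0.6 = 30.1667.
At m' = 88: x_2* = 66.8333. Change: 66.8333 − 30.1667 = 36.6667.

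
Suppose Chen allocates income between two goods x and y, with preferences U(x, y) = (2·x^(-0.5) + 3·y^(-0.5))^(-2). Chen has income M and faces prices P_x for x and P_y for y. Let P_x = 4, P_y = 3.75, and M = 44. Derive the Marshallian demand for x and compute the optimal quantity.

Numerically y/x = 1.367981, so x* = 44/(4 + 3.75·1.367981) = 4.8193.

x* = 4.8193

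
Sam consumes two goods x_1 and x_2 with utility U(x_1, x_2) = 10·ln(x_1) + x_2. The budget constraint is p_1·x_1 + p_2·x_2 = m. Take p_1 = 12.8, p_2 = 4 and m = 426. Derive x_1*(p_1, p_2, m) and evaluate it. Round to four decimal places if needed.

MU_x_1 = 10/x_1, MU_x_2 = 1. Tangency: 10/x_1 = p_1/p_2.
So x_1*(p_1,p_2) = 10·p_2/p_1, independent of income; and x_2* = (m − 10·p_2)/p_2.
At the given prices: x_1* = 10·4/12.8 = 3.125.

x_1* = 3.125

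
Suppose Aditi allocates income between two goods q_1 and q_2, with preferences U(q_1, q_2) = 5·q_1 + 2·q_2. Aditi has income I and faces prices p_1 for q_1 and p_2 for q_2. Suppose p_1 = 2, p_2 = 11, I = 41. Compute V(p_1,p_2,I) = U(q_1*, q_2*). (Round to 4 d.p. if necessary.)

Linear utility — the consumer picks whichever good has higher MU/price: 5/2 = 2.5 vs 2/11 = 0.1818.
q_1 gives more utility per dollar, so spend all income on q_1: q_1* = I/p_1, q_2* = 0.
Numerically: q_1* = 20.5, q_2* = 0.
Utility at the optimum: U(20.5, 0) = 102.5.

V = 102.5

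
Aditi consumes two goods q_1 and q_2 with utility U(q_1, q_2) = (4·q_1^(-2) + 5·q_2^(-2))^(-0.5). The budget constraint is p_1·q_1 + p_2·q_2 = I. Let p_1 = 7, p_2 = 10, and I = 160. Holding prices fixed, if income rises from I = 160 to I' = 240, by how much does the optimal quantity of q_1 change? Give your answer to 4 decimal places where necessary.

Δq_1* = 4.8296

From the CES first-order condition, (4/5)·(q_2/q_1)^(3) = p_1/p_2.
Hence q_2/q_1 = ((5/4)·p_1/p_2)^(1/(3)), i.e. raised to the 1/3 power.
With the ratio pinned down, the budget gives q_1* = I/(p_1 + p_2·(q_2/q_1)) and q_2* = (q_2/q_1)·q_1*.
Numerically q_2/q_1 = 0.956466, so q_1* = 160/(7 + 10·0.956466) = 9.6591.
At I' = 240: q_1* = 14.4887. Change: 14.4887 − 9.6591 = 4.8296.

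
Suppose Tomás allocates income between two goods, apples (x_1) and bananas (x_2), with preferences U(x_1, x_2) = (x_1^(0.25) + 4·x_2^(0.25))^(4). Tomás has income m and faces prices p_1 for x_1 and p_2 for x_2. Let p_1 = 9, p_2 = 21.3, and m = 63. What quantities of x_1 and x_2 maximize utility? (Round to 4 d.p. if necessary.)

MRS = MU_x_1/MU_x_2 = (1/4)·(x_2/x_1)^(0.75). Set equal to p_1/p_2.
Hence x_2/x_1 = (4·p_1/p_2)^(1/(0.75)), i.e. raised to the 4/3 power.
Substitute x_2 = (x_2/x_1)·x_1 into the budget: x_1* = m/(p_1 + p_2·(x_2/x_1)).
Numerically x_2/x_1 = 2.013248, so x_1* = 63/(9 + 21.3·2.013248) = 1.2143 and x_2* = 2.013248·1.2143 = 2.4447.

x_1* = 1.2143, x_2* = 2.4447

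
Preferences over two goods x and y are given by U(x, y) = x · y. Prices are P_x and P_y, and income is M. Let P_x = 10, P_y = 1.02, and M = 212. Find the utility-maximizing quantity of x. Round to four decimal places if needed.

x* = 10.6

Tangency: MRS = y/x = P_x/P_y.
So P_y·y = P_x·x; combined with the budget, a share 0.5 of income goes to x.
Demand: x*(P_x,P_y,M) = 0.5·M/P_x and y* = 0.5·M/P_y.
At P_x=10, P_y=1.02, M=212: x* = 0.5·212/10 = 10.6.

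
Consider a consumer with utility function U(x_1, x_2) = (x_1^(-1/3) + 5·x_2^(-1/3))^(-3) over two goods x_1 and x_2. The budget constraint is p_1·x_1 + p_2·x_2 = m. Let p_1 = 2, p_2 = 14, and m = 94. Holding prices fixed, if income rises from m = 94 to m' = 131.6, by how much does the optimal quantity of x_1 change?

From the CES first-order condition, (1/5)·(x_2/x_1)^(4/3) = p_1/p_2.
Solve for the ratio: x_2/x_1 = [5·p_1/p_2]^(0.75).
With the ratio pinned down, the budget gives x_1* = m/(p_1 + p_2·(x_2/x_1)) and x_2* = (x_2/x_1)·x_1*.
Numerically x_2/x_1 = 0.77697, so x_1* = 94/(2 + 14·0.77697) = 7.2995.
At m' = 131.6: x_1* = 10.2193. Change: 10.2193 − 7.2995 = 2.9198.

Δx_1* = 2.9198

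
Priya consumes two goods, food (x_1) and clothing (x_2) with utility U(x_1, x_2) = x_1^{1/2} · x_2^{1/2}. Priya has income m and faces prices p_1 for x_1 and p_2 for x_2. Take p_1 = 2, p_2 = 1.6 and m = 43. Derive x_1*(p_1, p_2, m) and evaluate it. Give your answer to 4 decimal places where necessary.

x_1* = 10.75

Demand: x_1*(p_1,p_2,m) = 0.5·m/p_1 and x_2* = 0.5·m/p_2.
At p_1=2, p_2=1.6, m=43: x_1* = 0.5·43/2 = 10.75.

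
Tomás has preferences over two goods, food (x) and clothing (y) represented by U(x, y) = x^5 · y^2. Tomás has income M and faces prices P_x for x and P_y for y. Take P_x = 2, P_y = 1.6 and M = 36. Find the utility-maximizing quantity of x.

x* = 12.8571

The MRS is (5/2)·y/x. Set MRS = P_x/P_y.
So 5·P_y·y = 2·P_x·x; combined with the budget, a share 5/7 of income goes to x.
Demand: x*(P_x,P_y,M) = 5/7·M/P_x and y* = 2/7·M/P_y.
At P_x=2, P_y=1.6, M=36: x* = 5/7·36/2 = 12.8571.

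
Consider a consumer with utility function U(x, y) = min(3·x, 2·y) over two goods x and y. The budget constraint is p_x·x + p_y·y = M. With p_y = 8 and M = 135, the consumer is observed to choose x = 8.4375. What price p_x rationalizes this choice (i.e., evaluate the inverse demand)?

p_x = 4

With perfect complements, no substitution: consume in ratio x:y = 2:3.
Budget: p_x·x + p_y·(3/2)·x = M, so (2·p_x + 3·p_y)·x = 2·M.
Demand: x*(p_x,p_y,M) = 2·M/(2·p_x + 3·p_y), y* = 3·M/(2·p_x + 3·p_y).
Set x* = 8.4375 in the demand function and solve for p_x: p_x = 4.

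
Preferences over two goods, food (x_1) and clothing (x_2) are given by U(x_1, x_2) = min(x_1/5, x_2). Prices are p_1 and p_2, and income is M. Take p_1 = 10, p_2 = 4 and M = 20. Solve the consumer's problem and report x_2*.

Leontief preferences: the optimum is at the kink where x_1/5 = x_2/1, i.e. x_2 = (1/5)·x_1.
Budget: p_1·x_1 + p_2·(1/5)·x_1 = M, so (5·p_1 + p_2)·x_1 = 5·M.
Demand: x_1*(p_1,p_2,M) = 5·M/(5·p_1 + p_2), x_2* = M/(5·p_1 + p_2).
Here 5·10 + 4 = 54, giving x_2* = 0.3704.

x_2* = 0.3704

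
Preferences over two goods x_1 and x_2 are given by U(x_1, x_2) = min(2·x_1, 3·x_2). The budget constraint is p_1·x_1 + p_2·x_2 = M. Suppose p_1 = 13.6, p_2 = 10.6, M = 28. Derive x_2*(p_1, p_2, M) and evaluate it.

x_2* = 0.9032

Here 3·13.6 + 2·10.6 = 62, giving x_2* = 0.9032.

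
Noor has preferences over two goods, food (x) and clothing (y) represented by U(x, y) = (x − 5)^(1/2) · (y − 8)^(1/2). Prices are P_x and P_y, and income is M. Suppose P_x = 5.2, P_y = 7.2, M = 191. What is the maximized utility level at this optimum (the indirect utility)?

V = 8.7762

Let x' = x−5, y' = y−8. MRS = y'/x' = P_x/P_y.
Substituting into the budget: x* = 5 + 0.5·(M − 5·P_x − 8·P_y)/P_x, and y* = 8 + 0.5·(…)/P_y.
Discretionary income = 191 − 5·5.2 − 8·7.2 = 107.4; x* = 5 + 0.5·107.4/5.2 = 15.3269; y* = 8 + 0.5·107.4/7.2 = 15.4583.
Utility at the optimum: U(15.3269, 15.4583) = 8.7762.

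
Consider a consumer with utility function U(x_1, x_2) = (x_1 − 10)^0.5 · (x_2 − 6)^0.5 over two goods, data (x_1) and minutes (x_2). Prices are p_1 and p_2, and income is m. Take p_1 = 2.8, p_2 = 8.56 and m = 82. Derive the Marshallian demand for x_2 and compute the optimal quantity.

x_2* = 6.1542

This is Cobb-Douglas in (x_1−10, x_2−6): tangency gives 0.5·p_2·(x_2−6) = 0.5·p_1·(x_1−10).
After buying the subsistence bundle (10, 6), a share 0.5 of the remaining income goes to x_1: x_1* = 10 + 0.5·(m − 10p_1 − 6p_2)/p_1.
Discretionary income = 82 − 10·2.8 − 6·8.56 = 2.64; x_2* = 6 + 0.5·2.64/8.56 = 6.1542.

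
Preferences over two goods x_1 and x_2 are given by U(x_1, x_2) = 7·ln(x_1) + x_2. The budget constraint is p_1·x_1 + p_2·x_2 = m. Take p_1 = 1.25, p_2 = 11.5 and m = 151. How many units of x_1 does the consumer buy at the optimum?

x_1* = 64.4

MU_x_1 = 7/x_1, MU_x_2 = 1. Tangency: 7/x_1 = p_1/p_2.
So x_1*(p_1,p_2) = 7·p_2/p_1, independent of income; and x_2* = (m − 7·p_2)/p_2.
At the given prices: x_1* = 7·11.5/1.25 = 64.4.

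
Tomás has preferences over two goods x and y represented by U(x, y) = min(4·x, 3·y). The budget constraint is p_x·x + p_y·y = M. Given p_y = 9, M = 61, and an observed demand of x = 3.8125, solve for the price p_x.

Leontief preferences: the optimum is at the kink where x/3 = y/4, i.e. y = (4/3)·x.
Budget: p_x·x + p_y·(4/3)·x = M, so (3·p_x + 4·p_y)·x = 3·M.
Demand: x*(p_x,p_y,M) = 3·M/(3·p_x + 4·p_y), y* = 4·M/(3·p_x + 4·p_y).
Set x* = 3.8125 in the demand function and solve for p_x: p_x = 4.

p_x = 4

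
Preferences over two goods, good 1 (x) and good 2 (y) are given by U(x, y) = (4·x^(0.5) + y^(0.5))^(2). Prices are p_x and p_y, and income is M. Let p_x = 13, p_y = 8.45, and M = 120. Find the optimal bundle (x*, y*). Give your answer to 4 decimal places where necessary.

Numerically y/x = 0.147929, so x* = 120/(13 + 8.45·0.147929) = 8.4211 and y* = 0.147929·8.4211 = 1.2457.

x* = 8.4211, y* = 1.2457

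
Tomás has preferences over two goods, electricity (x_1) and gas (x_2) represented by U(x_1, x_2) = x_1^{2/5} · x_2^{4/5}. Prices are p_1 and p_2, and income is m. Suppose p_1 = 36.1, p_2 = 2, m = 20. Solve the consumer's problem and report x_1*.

x_1* = 0.1847

Tangency: MRS = (1/2)·x_2/x_1 = p_1/p_2.
So 0.4·p_2·x_2 = 0.8·p_1·x_1; combined with the budget, a share 1/3 of income goes to x_1.
Demand: x_1*(p_1,p_2,m) = 1/3·m/p_1 and x_2* = 2/3·m/p_2.
At p_1=36.1, p_2=2, m=20: x_1* = 1/3·20/36.1 = 0.1847.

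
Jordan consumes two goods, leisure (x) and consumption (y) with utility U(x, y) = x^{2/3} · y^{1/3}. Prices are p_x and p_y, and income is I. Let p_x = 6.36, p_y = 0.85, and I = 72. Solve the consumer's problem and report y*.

y* = 28.2353

The MRS is 2·y/x. Set MRS = p_x/p_y.
Rearranging, p_y·y = (1/2)·p_x·x. Substituting into the budget gives p_x·x·(1 + (1/2)) = I.
Demand: x*(p_x,p_y,I) = 2/3·I/p_x and y* = 1/3·I/p_y.
At p_x=6.36, p_y=0.85, I=72: y* = 1/3·72/0.85 = 28.2353.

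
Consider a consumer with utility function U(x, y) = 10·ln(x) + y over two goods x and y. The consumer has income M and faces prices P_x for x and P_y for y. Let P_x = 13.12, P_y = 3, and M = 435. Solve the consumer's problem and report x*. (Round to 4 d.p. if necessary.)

MU_x = 10/x, MU_y = 1. Tangency: 10/x = P_x/P_y.
So x*(P_x,P_y) = 10·P_y/P_x, independent of income; and y* = (M − 10·P_y)/P_y.
At the given prices: x* = 10·3/13.12 = 2.2866.

x* = 2.2866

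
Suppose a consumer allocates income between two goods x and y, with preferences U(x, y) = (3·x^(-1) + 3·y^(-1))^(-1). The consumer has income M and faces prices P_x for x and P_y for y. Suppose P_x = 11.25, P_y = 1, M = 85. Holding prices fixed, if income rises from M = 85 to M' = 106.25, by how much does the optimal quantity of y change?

Δy* = 4.8805

Substitute y = (y/x)·x into the budget: x* = M/(P_x + P_y·(y/x)).
Numerically y/x = 3.354102, so x* = 85/(11.25 + 1·3.354102) = 5.8203 and y* = 3.354102·5.8203 = 19.5218.
At M' = 106.25: y* = 24.4023. Change: 24.4023 − 19.5218 = 4.8805.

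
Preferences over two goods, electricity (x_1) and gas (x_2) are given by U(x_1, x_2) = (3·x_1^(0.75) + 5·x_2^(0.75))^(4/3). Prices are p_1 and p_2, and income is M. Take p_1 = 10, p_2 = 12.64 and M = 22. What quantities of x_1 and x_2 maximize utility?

x_1* = 0.4564, x_2* = 1.3795

Substitute x_2 = (x_2/x_1)·x_1 into the budget: x_1* = M/(p_1 + p_2·(x_2/x_1)).
Numerically x_2/x_1 = 3.022781, so x_1* = 22/(10 + 12.64·3.022781) = 0.4564 and x_2* = 3.022781·0.4564 = 1.3795.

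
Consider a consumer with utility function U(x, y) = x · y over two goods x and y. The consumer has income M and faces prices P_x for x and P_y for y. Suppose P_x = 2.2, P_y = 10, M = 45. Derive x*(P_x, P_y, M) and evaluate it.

Tangency: MRS = y/x = P_x/P_y.
So P_y·y = P_x·x; combined with the budget, a share 0.5 of income goes to x.
Demand: x*(P_x,P_y,M) = 0.5·M/P_x and y* = 0.5·M/P_y.
At P_x=2.2, P_y=10, M=45: x* = 0.5·45/2.2 = 10.2273.

x* = 10.2273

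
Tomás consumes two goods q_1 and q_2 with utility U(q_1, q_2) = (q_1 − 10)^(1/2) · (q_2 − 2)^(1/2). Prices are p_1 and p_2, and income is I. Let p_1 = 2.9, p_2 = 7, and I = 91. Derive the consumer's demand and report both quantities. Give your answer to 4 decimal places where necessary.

This is Cobb-Douglas in (q_1−10, q_2−2): tangency gives 0.5·p_2·(q_2−2) = 0.5·p_1·(q_1−10).
After buying the subsistence bundle (10, 2), a share 0.5 of the remaining income goes to q_1: q_1* = 10 + 0.5·(I − 10p_1 − 2p_2)/p_1.
Discretionary income = 91 − 10·2.9 − 2·7 = 48; q_1* = 10 + 0.5·48/2.9 = 18.2759; q_2* = 2 + 0.5·48/7 = 5.4286.

q_1* = 18.2759, q_2* = 5.4286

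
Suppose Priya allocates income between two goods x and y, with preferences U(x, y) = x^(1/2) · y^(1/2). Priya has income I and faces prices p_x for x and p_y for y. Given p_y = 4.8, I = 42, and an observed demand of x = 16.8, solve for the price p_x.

Tangency: MRS = y/x = p_x/p_y.
Rearranging, p_y·y = p_x·x. Substituting into the budget gives p_x·x·(1 + 1) = I.
Demand: x*(p_x,p_y,I) = 0.5·I/p_x and y* = 0.5·I/p_y.
Set x* = 16.8 in the demand function and solve for p_x: p_x = 1.25.

p_x = 1.25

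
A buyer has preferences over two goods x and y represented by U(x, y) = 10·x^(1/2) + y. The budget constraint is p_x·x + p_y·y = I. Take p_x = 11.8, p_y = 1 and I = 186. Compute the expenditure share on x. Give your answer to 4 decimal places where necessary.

MU_x = 5/√x, MU_y = 1. Tangency: 5/√x = p_x/p_y.
Solve: √x = 5·p_y/p_x, so x*(p_x,p_y) = (5·p_y/p_x)², and y* = (I − p_x·x*)/p_y.
Plugging in: x* = (5·1/11.8)² = 0.1795, y* = 183.8814.
Expenditure on x: 11.8·0.1795 = 2.1186; share = 0.0114.

share on x = 0.0114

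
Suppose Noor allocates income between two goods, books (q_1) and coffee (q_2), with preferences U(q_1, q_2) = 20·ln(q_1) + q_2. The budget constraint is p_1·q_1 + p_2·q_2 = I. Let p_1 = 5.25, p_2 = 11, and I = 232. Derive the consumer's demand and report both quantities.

MU_q_1 = 20/q_1, MU_q_2 = 1. Tangency: 20/q_1 = p_1/p_2.
So q_1*(p_1,p_2) = 20·p_2/p_1, independent of income; and q_2* = (I − 20·p_2)/p_2.
At the given prices: q_1* = 20·11/5.25 = 41.9048, and q_2* = 1.0909.

q_1* = 41.9048, q_2* = 1.0909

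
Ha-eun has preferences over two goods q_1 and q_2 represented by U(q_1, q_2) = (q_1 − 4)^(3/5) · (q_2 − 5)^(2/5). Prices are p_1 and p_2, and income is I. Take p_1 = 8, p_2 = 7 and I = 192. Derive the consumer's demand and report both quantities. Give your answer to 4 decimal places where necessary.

This is Cobb-Douglas in (q_1−4, q_2−5): tangency gives 0.6·p_2·(q_2−5) = 0.4·p_1·(q_1−4).
Substituting into the budget: q_1* = 4 + 0.6·(I − 4·p_1 − 5·p_2)/p_1, and q_2* = 5 + 0.4·(…)/p_2.
Discretionary income = 192 − 4·8 − 5·7 = 125; q_1* = 4 + 0.6·125/8 = 13.375; q_2* = 5 + 0.4·125/7 = 12.1429.

q_1* = 13.375, q_2* = 12.1429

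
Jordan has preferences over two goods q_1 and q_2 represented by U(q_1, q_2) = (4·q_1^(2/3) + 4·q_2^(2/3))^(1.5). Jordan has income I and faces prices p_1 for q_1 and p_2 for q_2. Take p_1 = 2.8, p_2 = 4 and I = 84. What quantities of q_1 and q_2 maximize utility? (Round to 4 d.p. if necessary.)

MRS = MU_q_1/MU_q_2 = (q_2/q_1)^(1/3). Set equal to p_1/p_2.
Solve for the ratio: q_2/q_1 = [p_1/p_2]^(3).
With the ratio pinned down, the budget gives q_1* = I/(p_1 + p_2·(q_2/q_1)) and q_2* = (q_2/q_1)·q_1*.
Numerically q_2/q_1 = 0.343, so q_1* = 84/(2.8 + 4·0.343) = 20.1342 and q_2* = 0.343·20.1342 = 6.906.

q_1* = 20.1342, q_2* = 6.906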